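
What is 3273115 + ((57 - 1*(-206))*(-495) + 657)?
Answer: 3143587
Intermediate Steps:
3273115 + ((57 - 1*(-206))*(-495) + 657) = 3273115 + ((57 + 206)*(-495) + 657) = 3273115 + (263*(-495) + 657) = 3273115 + (-130185 + 657) = 3273115 - 129528 = 3143587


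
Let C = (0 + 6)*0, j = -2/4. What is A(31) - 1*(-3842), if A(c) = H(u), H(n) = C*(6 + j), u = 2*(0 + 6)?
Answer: 3842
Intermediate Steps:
u = 12 (u = 2*6 = 12)
j = -½ (j = -2*¼ = -½ ≈ -0.50000)
C = 0 (C = 6*0 = 0)
H(n) = 0 (H(n) = 0*(6 - ½) = 0*(11/2) = 0)
A(c) = 0
A(31) - 1*(-3842) = 0 - 1*(-3842) = 0 + 3842 = 3842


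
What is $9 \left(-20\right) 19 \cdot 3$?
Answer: $-10260$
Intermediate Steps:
$9 \left(-20\right) 19 \cdot 3 = \left(-180\right) 57 = -10260$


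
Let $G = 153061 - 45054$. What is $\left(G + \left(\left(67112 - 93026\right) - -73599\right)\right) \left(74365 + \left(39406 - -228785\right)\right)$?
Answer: $53333228752$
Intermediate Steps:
$G = 108007$
$\left(G + \left(\left(67112 - 93026\right) - -73599\right)\right) \left(74365 + \left(39406 - -228785\right)\right) = \left(108007 + \left(\left(67112 - 93026\right) - -73599\right)\right) \left(74365 + \left(39406 - -228785\right)\right) = \left(108007 + \left(\left(67112 - 93026\right) + 73599\right)\right) \left(74365 + \left(39406 + 228785\right)\right) = \left(108007 + \left(-25914 + 73599\right)\right) \left(74365 + 268191\right) = \left(108007 + 47685\right) 342556 = 155692 \cdot 342556 = 53333228752$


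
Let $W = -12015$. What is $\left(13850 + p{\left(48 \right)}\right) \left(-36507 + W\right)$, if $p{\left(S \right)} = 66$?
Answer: $-675232152$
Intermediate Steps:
$\left(13850 + p{\left(48 \right)}\right) \left(-36507 + W\right) = \left(13850 + 66\right) \left(-36507 - 12015\right) = 13916 \left(-48522\right) = -675232152$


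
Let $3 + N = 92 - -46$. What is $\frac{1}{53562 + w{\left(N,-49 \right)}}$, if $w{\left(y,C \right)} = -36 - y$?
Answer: $\frac{1}{53391} \approx 1.873 \cdot 10^{-5}$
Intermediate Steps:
$N = 135$ ($N = -3 + \left(92 - -46\right) = -3 + \left(92 + 46\right) = -3 + 138 = 135$)
$\frac{1}{53562 + w{\left(N,-49 \right)}} = \frac{1}{53562 - 171} = \frac{1}{53391}$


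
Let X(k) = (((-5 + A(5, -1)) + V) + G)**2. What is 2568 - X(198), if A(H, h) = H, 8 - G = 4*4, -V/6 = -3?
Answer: 2468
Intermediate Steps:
V = 18 (V = -6*(-3) = 18)
G = -8 (G = 8 - 4*4 = 8 - 1*16 = 8 - 16 = -8)
X(k) = 100 (X(k) = (((-5 + 5) + 18) - 8)**2 = ((0 + 18) - 8)**2 = (18 - 8)**2 = 10**2 = 100)
2568 - X(198) = 2568 - 1*100 = 2568 - 100 = 2468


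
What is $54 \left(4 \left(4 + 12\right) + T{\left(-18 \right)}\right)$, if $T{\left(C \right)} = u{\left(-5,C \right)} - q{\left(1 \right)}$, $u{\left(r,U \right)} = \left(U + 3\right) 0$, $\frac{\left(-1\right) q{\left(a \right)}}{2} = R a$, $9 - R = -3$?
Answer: $4752$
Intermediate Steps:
$R = 12$ ($R = 9 - -3 = 9 + 3 = 12$)
$q{\left(a \right)} = - 24 a$ ($q{\left(a \right)} = - 2 \cdot 12 a = - 24 a$)
$u{\left(r,U \right)} = 0$ ($u{\left(r,U \right)} = \left(3 + U\right) 0 = 0$)
$T{\left(C \right)} = 24$ ($T{\left(C \right)} = 0 - \left(-24\right) 1 = 0 - -24 = 0 + 24 = 24$)
$54 \left(4 \left(4 + 12\right) + T{\left(-18 \right)}\right) = 54 \left(4 \left(4 + 12\right) + 24\right) = 54 \left(4 \cdot 16 + 24\right) = 54 \left(64 + 24\right) = 54 \cdot 88 = 4752$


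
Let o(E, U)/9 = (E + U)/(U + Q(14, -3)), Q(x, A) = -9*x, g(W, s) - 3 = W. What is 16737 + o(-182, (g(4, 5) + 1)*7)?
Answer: 83766/5 ≈ 16753.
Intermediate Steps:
g(W, s) = 3 + W
o(E, U) = 9*(E + U)/(-126 + U) (o(E, U) = 9*((E + U)/(U - 9*14)) = 9*((E + U)/(U - 126)) = 9*((E + U)/(-126 + U)) = 9*(E + U)/(-126 + U))
16737 + o(-182, (g(4, 5) + 1)*7) = 16737 + 9*(-182 + ((3 + 4) + 1)*7)/(-126 + ((3 + 4) + 1)*7) = 16737 + 9*(-182 + (7 + 1)*7)/(-126 + (7 + 1)*7) = 16737 + 9*(-182 + 8*7)/(-126 + 8*7) = 16737 + 9*(-182 + 56)/(-126 + 56) = 16737 + 9*(-126)/(-70) = 16737 + 9*(-1/70)*(-126) = 16737 + 81/5 = 83766/5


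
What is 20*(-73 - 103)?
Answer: -3520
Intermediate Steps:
20*(-73 - 103) = 20*(-176) = -3520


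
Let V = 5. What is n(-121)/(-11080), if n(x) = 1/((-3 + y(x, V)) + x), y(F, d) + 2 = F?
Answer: 1/2736760 ≈ 3.6540e-7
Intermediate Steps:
y(F, d) = -2 + F
n(x) = 1/(-5 + 2*x) (n(x) = 1/((-3 + (-2 + x)) + x) = 1/((-5 + x) + x) = 1/(-5 + 2*x))
n(-121)/(-11080) = 1/((-5 + 2*(-121))*(-11080)) = -1/11080/(-5 - 242) = -1/11080/(-247) = -1/247*(-1/11080) = 1/2736760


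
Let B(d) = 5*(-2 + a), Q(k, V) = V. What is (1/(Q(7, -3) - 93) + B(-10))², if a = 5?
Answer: 2070721/9216 ≈ 224.69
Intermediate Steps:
B(d) = 15 (B(d) = 5*(-2 + 5) = 5*3 = 15)
(1/(Q(7, -3) - 93) + B(-10))² = (1/(-3 - 93) + 15)² = (1/(-96) + 15)² = (-1/96 + 15)² = (1439/96)² = 2070721/9216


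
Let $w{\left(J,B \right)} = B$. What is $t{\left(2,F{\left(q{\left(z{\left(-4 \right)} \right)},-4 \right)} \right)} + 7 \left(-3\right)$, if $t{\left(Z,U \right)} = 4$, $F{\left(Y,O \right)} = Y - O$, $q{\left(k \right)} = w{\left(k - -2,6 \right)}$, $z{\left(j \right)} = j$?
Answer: $-17$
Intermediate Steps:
$q{\left(k \right)} = 6$
$t{\left(2,F{\left(q{\left(z{\left(-4 \right)} \right)},-4 \right)} \right)} + 7 \left(-3\right) = 4 + 7 \left(-3\right) = 4 - 21 = -17$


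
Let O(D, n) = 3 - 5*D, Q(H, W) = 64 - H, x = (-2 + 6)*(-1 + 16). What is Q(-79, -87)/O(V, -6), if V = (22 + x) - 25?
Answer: -143/282 ≈ -0.50709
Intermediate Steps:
x = 60 (x = 4*15 = 60)
V = 57 (V = (22 + 60) - 25 = 82 - 25 = 57)
Q(-79, -87)/O(V, -6) = (64 - 1*(-79))/(3 - 5*57) = (64 + 79)/(3 - 285) = 143/(-282) = 143*(-1/282) = -143/282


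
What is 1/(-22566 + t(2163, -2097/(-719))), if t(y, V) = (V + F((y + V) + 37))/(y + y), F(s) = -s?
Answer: -2163/48811358 ≈ -4.4313e-5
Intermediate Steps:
t(y, V) = (-37 - y)/(2*y) (t(y, V) = (V - ((y + V) + 37))/(y + y) = (V - ((V + y) + 37))/((2*y)) = (V - (37 + V + y))*(1/(2*y)) = (V + (-37 - V - y))*(1/(2*y)) = (-37 - y)*(1/(2*y)) = (-37 - y)/(2*y))
1/(-22566 + t(2163, -2097/(-719))) = 1/(-22566 + (½)*(-37 - 1*2163)/2163) = 1/(-22566 + (½)*(1/2163)*(-37 - 2163)) = 1/(-22566 + (½)*(1/2163)*(-2200)) = 1/(-22566 - 1100/2163) = 1/(-48811358/2163) = -2163/48811358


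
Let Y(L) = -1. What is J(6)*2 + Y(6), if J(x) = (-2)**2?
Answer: 7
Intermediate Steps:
J(x) = 4
J(6)*2 + Y(6) = 4*2 - 1 = 8 - 1 = 7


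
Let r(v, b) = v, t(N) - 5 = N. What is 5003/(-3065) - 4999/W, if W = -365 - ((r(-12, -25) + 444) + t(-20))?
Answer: 11409589/2396830 ≈ 4.7603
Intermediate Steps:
t(N) = 5 + N
W = -782 (W = -365 - ((-12 + 444) + (5 - 20)) = -365 - (432 - 15) = -365 - 1*417 = -365 - 417 = -782)
5003/(-3065) - 4999/W = 5003/(-3065) - 4999/(-782) = 5003*(-1/3065) - 4999*(-1/782) = -5003/3065 + 4999/782 = 11409589/2396830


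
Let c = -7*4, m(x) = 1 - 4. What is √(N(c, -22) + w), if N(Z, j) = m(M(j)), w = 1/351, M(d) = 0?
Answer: 2*I*√10257/117 ≈ 1.7312*I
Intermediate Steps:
m(x) = -3
w = 1/351 ≈ 0.0028490
c = -28
N(Z, j) = -3
√(N(c, -22) + w) = √(-3 + 1/351) = √(-1052/351) = 2*I*√10257/117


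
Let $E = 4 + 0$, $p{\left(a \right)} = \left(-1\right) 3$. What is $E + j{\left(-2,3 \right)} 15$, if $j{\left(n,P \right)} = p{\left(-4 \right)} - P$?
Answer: $-86$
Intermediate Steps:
$p{\left(a \right)} = -3$
$j{\left(n,P \right)} = -3 - P$
$E = 4$
$E + j{\left(-2,3 \right)} 15 = 4 + \left(-3 - 3\right) 15 = 4 - 90 = -86$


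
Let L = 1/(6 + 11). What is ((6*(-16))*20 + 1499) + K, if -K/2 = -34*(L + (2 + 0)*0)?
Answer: -417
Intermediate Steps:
L = 1/17 ≈ 0.058824
K = 4 (K = -(-68)*(1/17 + (2 + 0)*0) = -(-68)*(1/17 + 2*0) = -(-68)*(1/17 + 0) = -(-68)/17 = -2*(-2) = 4)
((6*(-16))*20 + 1499) + K = ((6*(-16))*20 + 1499) + 4 = (-96*20 + 1499) + 4 = (-1920 + 1499) + 4 = -421 + 4 = -417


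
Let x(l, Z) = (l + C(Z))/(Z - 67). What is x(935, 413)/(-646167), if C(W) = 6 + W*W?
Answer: -28585/37262297 ≈ -0.00076713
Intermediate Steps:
C(W) = 6 + W²
x(l, Z) = (6 + l + Z²)/(-67 + Z) (x(l, Z) = (l + (6 + Z²))/(Z - 67) = (6 + l + Z²)/(-67 + Z))
x(935, 413)/(-646167) = ((6 + 935 + 413²)/(-67 + 413))/(-646167) = ((6 + 935 + 170569)/346)*(-1/646167) = ((1/346)*171510)*(-1/646167) = (85755/173)*(-1/646167) = -28585/37262297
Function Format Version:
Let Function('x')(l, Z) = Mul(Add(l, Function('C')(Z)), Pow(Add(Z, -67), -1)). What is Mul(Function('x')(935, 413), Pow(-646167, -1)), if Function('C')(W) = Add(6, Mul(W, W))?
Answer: Rational(-28585, 37262297) ≈ -0.00076713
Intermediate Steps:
Function('C')(W) = Add(6, Pow(W, 2))
Function('x')(l, Z) = Mul(Pow(Add(-67, Z), -1), Add(6, l, Pow(Z, 2))) (Function('x')(l, Z) = Mul(Add(l, Add(6, Pow(Z, 2))), Pow(Add(Z, -67), -1)) = Mul(Add(6, l, Pow(Z, 2)), Pow(Add(-67, Z), -1)) = Mul(Pow(Add(-67, Z), -1), Add(6, l, Pow(Z, 2))))
Mul(Function('x')(935, 413), Pow(-646167, -1)) = Mul(Mul(Pow(Add(-67, 413), -1), Add(6, 935, Pow(413, 2))), Pow(-646167, -1)) = Mul(Mul(Pow(346, -1), Add(6, 935, 170569)), Rational(-1, 646167)) = Mul(Mul(Rational(1, 346), 171510), Rational(-1, 646167)) = Mul(Rational(85755, 173), Rational(-1, 646167)) = Rational(-28585, 37262297)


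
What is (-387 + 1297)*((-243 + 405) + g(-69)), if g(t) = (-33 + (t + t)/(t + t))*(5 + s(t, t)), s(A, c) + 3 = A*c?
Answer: -138551140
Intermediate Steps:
s(A, c) = -3 + A*c
g(t) = -64 - 32*t² (g(t) = (-33 + (t + t)/(t + t))*(5 + (-3 + t*t)) = (-33 + (2*t)/((2*t)))*(5 + (-3 + t²)) = (-33 + (2*t)*(1/(2*t)))*(2 + t²) = (-33 + 1)*(2 + t²) = -32*(2 + t²) = -64 - 32*t²)
(-387 + 1297)*((-243 + 405) + g(-69)) = (-387 + 1297)*((-243 + 405) + (-64 - 32*(-69)²)) = 910*(162 + (-64 - 32*4761)) = 910*(162 + (-64 - 152352)) = 910*(162 - 152416) = 910*(-152254) = -138551140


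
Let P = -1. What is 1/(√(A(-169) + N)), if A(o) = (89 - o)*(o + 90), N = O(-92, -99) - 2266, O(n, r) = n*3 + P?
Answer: -I*√917/4585 ≈ -0.0066046*I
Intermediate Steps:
O(n, r) = -1 + 3*n (O(n, r) = n*3 - 1 = 3*n - 1 = -1 + 3*n)
N = -2543 (N = (-1 + 3*(-92)) - 2266 = (-1 - 276) - 2266 = -277 - 2266 = -2543)
A(o) = (89 - o)*(90 + o)
1/(√(A(-169) + N)) = 1/(√((8010 - 1*(-169) - 1*(-169)²) - 2543)) = 1/(√((8010 + 169 - 1*28561) - 2543)) = 1/(√((8010 + 169 - 28561) - 2543)) = 1/(√(-20382 - 2543)) = 1/(√(-22925)) = 1/(5*I*√917) = -I*√917/4585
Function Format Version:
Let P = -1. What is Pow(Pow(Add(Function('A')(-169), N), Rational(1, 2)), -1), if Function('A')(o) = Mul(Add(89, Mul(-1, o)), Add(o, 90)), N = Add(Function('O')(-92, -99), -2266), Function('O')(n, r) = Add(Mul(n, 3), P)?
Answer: Mul(Rational(-1, 4585), I, Pow(917, Rational(1, 2))) ≈ Mul(-0.0066046, I)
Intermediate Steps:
Function('O')(n, r) = Add(-1, Mul(3, n)) (Function('O')(n, r) = Add(Mul(n, 3), -1) = Add(Mul(3, n), -1) = Add(-1, Mul(3, n)))
N = -2543 (N = Add(Add(-1, Mul(3, -92)), -2266) = Add(Add(-1, -276), -2266) = Add(-277, -2266) = -2543)
Function('A')(o) = Mul(Add(89, Mul(-1, o)), Add(90, o))
Pow(Pow(Add(Function('A')(-169), N), Rational(1, 2)), -1) = Pow(Pow(Add(Add(8010, Mul(-1, -169), Mul(-1, Pow(-169, 2))), -2543), Rational(1, 2)), -1) = Pow(Pow(Add(Add(8010, 169, Mul(-1, 28561)), -2543), Rational(1, 2)), -1) = Pow(Pow(Add(Add(8010, 169, -28561), -2543), Rational(1, 2)), -1) = Pow(Pow(Add(-20382, -2543), Rational(1, 2)), -1) = Pow(Pow(-22925, Rational(1, 2)), -1) = Pow(Mul(5, I, Pow(917, Rational(1, 2))), -1) = Mul(Rational(-1, 4585), I, Pow(917, Rational(1, 2)))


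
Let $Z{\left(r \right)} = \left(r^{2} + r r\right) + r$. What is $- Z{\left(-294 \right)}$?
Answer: $-172578$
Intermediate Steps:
$Z{\left(r \right)} = r + 2 r^{2}$ ($Z{\left(r \right)} = \left(r^{2} + r^{2}\right) + r = 2 r^{2} + r = r + 2 r^{2}$)
$- Z{\left(-294 \right)} = - \left(-294\right) \left(1 + 2 \left(-294\right)\right) = - \left(-294\right) \left(1 - 588\right) = - \left(-294\right) \left(-587\right) = \left(-1\right) 172578 = -172578$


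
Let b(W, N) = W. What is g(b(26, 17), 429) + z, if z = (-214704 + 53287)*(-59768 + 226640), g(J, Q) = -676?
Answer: -26935978300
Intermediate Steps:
z = -26935977624 (z = -161417*166872 = -26935977624)
g(b(26, 17), 429) + z = -676 - 26935977624 = -26935978300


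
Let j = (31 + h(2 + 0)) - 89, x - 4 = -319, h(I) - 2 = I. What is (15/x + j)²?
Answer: 1288225/441 ≈ 2921.1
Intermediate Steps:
h(I) = 2 + I
x = -315 (x = 4 - 319 = -315)
j = -54 (j = (31 + (2 + (2 + 0))) - 89 = (31 + (2 + 2)) - 89 = (31 + 4) - 89 = 35 - 89 = -54)
(15/x + j)² = (15/(-315) - 54)² = (15*(-1/315) - 54)² = (-1/21 - 54)² = (-1135/21)² = 1288225/441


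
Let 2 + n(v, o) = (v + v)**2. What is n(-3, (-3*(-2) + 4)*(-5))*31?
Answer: 1054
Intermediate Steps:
n(v, o) = -2 + 4*v**2 (n(v, o) = -2 + (v + v)**2 = -2 + (2*v)**2 = -2 + 4*v**2)
n(-3, (-3*(-2) + 4)*(-5))*31 = (-2 + 4*(-3)**2)*31 = (-2 + 4*9)*31 = (-2 + 36)*31 = 34*31 = 1054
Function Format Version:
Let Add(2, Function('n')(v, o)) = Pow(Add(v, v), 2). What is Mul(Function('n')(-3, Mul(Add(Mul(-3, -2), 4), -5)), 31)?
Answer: 1054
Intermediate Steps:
Function('n')(v, o) = Add(-2, Mul(4, Pow(v, 2))) (Function('n')(v, o) = Add(-2, Pow(Add(v, v), 2)) = Add(-2, Pow(Mul(2, v), 2)) = Add(-2, Mul(4, Pow(v, 2))))
Mul(Function('n')(-3, Mul(Add(Mul(-3, -2), 4), -5)), 31) = Mul(Add(-2, Mul(4, Pow(-3, 2))), 31) = Mul(Add(-2, Mul(4, 9)), 31) = Mul(Add(-2, 36), 31) = Mul(34, 31) = 1054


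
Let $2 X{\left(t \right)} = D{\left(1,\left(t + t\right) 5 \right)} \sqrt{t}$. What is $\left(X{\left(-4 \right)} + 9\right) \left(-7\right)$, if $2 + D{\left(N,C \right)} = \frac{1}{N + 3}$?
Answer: $-63 + \frac{49 i}{4} \approx -63.0 + 12.25 i$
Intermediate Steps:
$D{\left(N,C \right)} = -2 + \frac{1}{3 + N}$ ($D{\left(N,C \right)} = -2 + \frac{1}{N + 3} = -2 + \frac{1}{3 + N}$)
$X{\left(t \right)} = - \frac{7 \sqrt{t}}{8}$ ($X{\left(t \right)} = \frac{\frac{-5 - 2}{3 + 1} \sqrt{t}}{2} = \frac{\frac{-5 - 2}{4} \sqrt{t}}{2} = \frac{\frac{1}{4} \left(-7\right) \sqrt{t}}{2} = \frac{\left(- \frac{7}{4}\right) \sqrt{t}}{2} = - \frac{7 \sqrt{t}}{8}$)
$\left(X{\left(-4 \right)} + 9\right) \left(-7\right) = \left(- \frac{7 \sqrt{-4}}{8} + 9\right) \left(-7\right) = \left(- \frac{7 \cdot 2 i}{8} + 9\right) \left(-7\right) = \left(- \frac{7 i}{4} + 9\right) \left(-7\right) = \left(9 - \frac{7 i}{4}\right) \left(-7\right) = -63 + \frac{49 i}{4}$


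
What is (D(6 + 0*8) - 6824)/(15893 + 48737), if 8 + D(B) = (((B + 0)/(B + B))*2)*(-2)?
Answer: -3417/32315 ≈ -0.10574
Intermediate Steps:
D(B) = -10 (D(B) = -8 + (((B + 0)/(B + B))*2)*(-2) = -8 + ((B/((2*B)))*2)*(-2) = -8 + ((B*(1/(2*B)))*2)*(-2) = -8 + ((1/2)*2)*(-2) = -8 + 1*(-2) = -8 - 2 = -10)
(D(6 + 0*8) - 6824)/(15893 + 48737) = (-10 - 6824)/(15893 + 48737) = -6834/64630 = -6834*1/64630 = -3417/32315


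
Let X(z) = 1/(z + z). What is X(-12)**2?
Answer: 1/576 ≈ 0.0017361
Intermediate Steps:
X(z) = 1/(2*z)
X(-12)**2 = ((1/2)/(-12))**2 = ((1/2)*(-1/12))**2 = (-1/24)**2 = 1/576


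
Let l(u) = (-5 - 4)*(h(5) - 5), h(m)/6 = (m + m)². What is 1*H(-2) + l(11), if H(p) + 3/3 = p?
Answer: -5358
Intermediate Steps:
H(p) = -1 + p
h(m) = 24*m² (h(m) = 6*(m + m)² = 6*(2*m)² = 6*(4*m²) = 24*m²)
l(u) = -5355 (l(u) = (-5 - 4)*(24*5² - 5) = -9*(24*25 - 5) = -9*(600 - 5) = -9*595 = -5355)
1*H(-2) + l(11) = 1*(-1 - 2) - 5355 = 1*(-3) - 5355 = -3 - 5355 = -5358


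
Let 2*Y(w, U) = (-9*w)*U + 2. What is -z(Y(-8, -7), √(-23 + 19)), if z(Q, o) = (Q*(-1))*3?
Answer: -753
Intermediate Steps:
Y(w, U) = 1 - 9*U*w/2 (Y(w, U) = ((-9*w)*U + 2)/2 = (-9*U*w + 2)/2 = (2 - 9*U*w)/2 = 1 - 9*U*w/2)
z(Q, o) = -3*Q (z(Q, o) = -Q*3 = -3*Q)
-z(Y(-8, -7), √(-23 + 19)) = -(-3)*(1 - 9/2*(-7)*(-8)) = -(-3)*(1 - 252) = -(-3)*(-251) = -1*753 = -753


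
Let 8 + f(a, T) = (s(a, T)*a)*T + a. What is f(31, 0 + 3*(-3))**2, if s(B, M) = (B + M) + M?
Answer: 12988816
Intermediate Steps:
s(B, M) = B + 2*M
f(a, T) = -8 + a + T*a*(a + 2*T) (f(a, T) = -8 + (((a + 2*T)*a)*T + a) = -8 + ((a*(a + 2*T))*T + a) = -8 + (T*a*(a + 2*T) + a) = -8 + (a + T*a*(a + 2*T)) = -8 + a + T*a*(a + 2*T))
f(31, 0 + 3*(-3))**2 = (-8 + 31 + (0 + 3*(-3))*31*(31 + 2*(0 + 3*(-3))))**2 = (-8 + 31 + (0 - 9)*31*(31 + 2*(0 - 9)))**2 = (-8 + 31 - 9*31*(31 + 2*(-9)))**2 = (-8 + 31 - 9*31*(31 - 18))**2 = (-8 + 31 - 9*31*13)**2 = (-8 + 31 - 3627)**2 = (-3604)**2 = 12988816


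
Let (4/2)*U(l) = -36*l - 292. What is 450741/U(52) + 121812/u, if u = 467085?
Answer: -70134186467/168461990 ≈ -416.32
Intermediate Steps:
U(l) = -146 - 18*l (U(l) = (-36*l - 292)/2 = (-292 - 36*l)/2 = -146 - 18*l)
450741/U(52) + 121812/u = 450741/(-146 - 18*52) + 121812/467085 = 450741/(-146 - 936) + 121812*(1/467085) = 450741/(-1082) + 40604/155695 = 450741*(-1/1082) + 40604/155695 = -450741/1082 + 40604/155695 = -70134186467/168461990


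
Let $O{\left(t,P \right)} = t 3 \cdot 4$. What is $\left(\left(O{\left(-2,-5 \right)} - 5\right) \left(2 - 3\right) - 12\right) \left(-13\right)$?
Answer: $-221$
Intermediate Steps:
$O{\left(t,P \right)} = 12 t$ ($O{\left(t,P \right)} = 3 t 4 = 12 t$)
$\left(\left(O{\left(-2,-5 \right)} - 5\right) \left(2 - 3\right) - 12\right) \left(-13\right) = \left(\left(12 \left(-2\right) - 5\right) \left(2 - 3\right) - 12\right) \left(-13\right) = \left(\left(-24 - 5\right) \left(-1\right) - 12\right) \left(-13\right) = \left(\left(-29\right) \left(-1\right) - 12\right) \left(-13\right) = \left(29 - 12\right) \left(-13\right) = 17 \left(-13\right) = -221$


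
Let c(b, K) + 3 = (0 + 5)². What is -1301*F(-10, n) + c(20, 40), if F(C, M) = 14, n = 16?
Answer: -18192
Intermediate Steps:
c(b, K) = 22 (c(b, K) = -3 + (0 + 5)² = -3 + 5² = -3 + 25 = 22)
-1301*F(-10, n) + c(20, 40) = -1301*14 + 22 = -18214 + 22 = -18192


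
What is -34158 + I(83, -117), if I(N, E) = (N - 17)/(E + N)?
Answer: -580719/17 ≈ -34160.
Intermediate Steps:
I(N, E) = (-17 + N)/(E + N)
-34158 + I(83, -117) = -34158 + (-17 + 83)/(-117 + 83) = -34158 + 66/(-34) = -34158 - 1/34*66 = -34158 - 33/17 = -580719/17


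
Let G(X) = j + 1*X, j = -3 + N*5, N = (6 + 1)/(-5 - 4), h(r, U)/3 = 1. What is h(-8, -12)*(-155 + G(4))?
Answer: -1421/3 ≈ -473.67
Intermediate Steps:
h(r, U) = 3 (h(r, U) = 3*1 = 3)
N = -7/9 (N = 7/(-9) = 7*(-⅑) = -7/9 ≈ -0.77778)
j = -62/9 (j = -3 - 7/9*5 = -3 - 35/9 = -62/9 ≈ -6.8889)
G(X) = -62/9 + X (G(X) = -62/9 + 1*X = -62/9 + X)
h(-8, -12)*(-155 + G(4)) = 3*(-155 + (-62/9 + 4)) = 3*(-155 - 26/9) = 3*(-1421/9) = -1421/3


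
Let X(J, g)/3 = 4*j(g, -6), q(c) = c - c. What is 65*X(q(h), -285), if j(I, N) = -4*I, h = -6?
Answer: 889200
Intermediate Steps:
q(c) = 0
X(J, g) = -48*g (X(J, g) = 3*(4*(-4*g)) = 3*(-16*g) = -48*g)
65*X(q(h), -285) = 65*(-48*(-285)) = 65*13680 = 889200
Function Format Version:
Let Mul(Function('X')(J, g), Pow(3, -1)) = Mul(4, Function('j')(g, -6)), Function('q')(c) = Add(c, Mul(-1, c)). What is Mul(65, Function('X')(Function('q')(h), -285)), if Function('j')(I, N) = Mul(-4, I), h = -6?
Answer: 889200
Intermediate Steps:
Function('q')(c) = 0
Function('X')(J, g) = Mul(-48, g) (Function('X')(J, g) = Mul(3, Mul(4, Mul(-4, g))) = Mul(3, Mul(-16, g)) = Mul(-48, g))
Mul(65, Function('X')(Function('q')(h), -285)) = Mul(65, Mul(-48, -285)) = Mul(65, 13680) = 889200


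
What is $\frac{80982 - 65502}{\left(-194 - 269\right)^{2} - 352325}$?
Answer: $- \frac{3870}{34489} \approx -0.11221$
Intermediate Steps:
$\frac{80982 - 65502}{\left(-194 - 269\right)^{2} - 352325} = \frac{15480}{\left(-463\right)^{2} - 352325} = \frac{15480}{214369 - 352325} = \frac{15480}{-137956} = 15480 \left(- \frac{1}{137956}\right) = - \frac{3870}{34489}$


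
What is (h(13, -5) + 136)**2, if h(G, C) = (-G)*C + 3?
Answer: 41616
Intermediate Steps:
h(G, C) = 3 - C*G (h(G, C) = -C*G + 3 = 3 - C*G)
(h(13, -5) + 136)**2 = ((3 - 1*(-5)*13) + 136)**2 = ((3 + 65) + 136)**2 = (68 + 136)**2 = 204**2 = 41616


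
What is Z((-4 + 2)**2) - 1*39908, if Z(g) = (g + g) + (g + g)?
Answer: -39892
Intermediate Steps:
Z(g) = 4*g (Z(g) = 2*g + 2*g = 4*g)
Z((-4 + 2)**2) - 1*39908 = 4*(-4 + 2)**2 - 1*39908 = 4*(-2)**2 - 39908 = 4*4 - 39908 = 16 - 39908 = -39892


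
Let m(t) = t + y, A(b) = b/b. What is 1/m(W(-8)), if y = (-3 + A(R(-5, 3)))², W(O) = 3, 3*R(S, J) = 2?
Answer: ⅐ ≈ 0.14286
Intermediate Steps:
R(S, J) = ⅔ (R(S, J) = (⅓)*2 = ⅔)
A(b) = 1
y = 4 (y = (-3 + 1)² = (-2)² = 4)
m(t) = 4 + t (m(t) = t + 4 = 4 + t)
1/m(W(-8)) = 1/(4 + 3) = 1/7 = ⅐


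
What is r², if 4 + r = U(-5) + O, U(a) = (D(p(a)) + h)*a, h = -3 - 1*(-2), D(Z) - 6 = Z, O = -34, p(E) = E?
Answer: 1444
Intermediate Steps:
D(Z) = 6 + Z
h = -1 (h = -3 + 2 = -1)
U(a) = a*(5 + a) (U(a) = ((6 + a) - 1)*a = (5 + a)*a = a*(5 + a))
r = -38 (r = -4 + (-5*(5 - 5) - 34) = -4 + (-5*0 - 34) = -4 + (0 - 34) = -4 - 34 = -38)
r² = (-38)² = 1444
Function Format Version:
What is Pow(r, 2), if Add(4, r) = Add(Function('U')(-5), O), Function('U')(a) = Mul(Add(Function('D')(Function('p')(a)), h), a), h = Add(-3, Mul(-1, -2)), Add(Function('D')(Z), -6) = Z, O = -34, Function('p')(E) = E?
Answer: 1444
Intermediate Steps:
Function('D')(Z) = Add(6, Z)
h = -1 (h = Add(-3, 2) = -1)
Function('U')(a) = Mul(a, Add(5, a)) (Function('U')(a) = Mul(Add(Add(6, a), -1), a) = Mul(Add(5, a), a) = Mul(a, Add(5, a)))
r = -38 (r = Add(-4, Add(Mul(-5, Add(5, -5)), -34)) = Add(-4, Add(Mul(-5, 0), -34)) = Add(-4, Add(0, -34)) = Add(-4, -34) = -38)
Pow(r, 2) = Pow(-38, 2) = 1444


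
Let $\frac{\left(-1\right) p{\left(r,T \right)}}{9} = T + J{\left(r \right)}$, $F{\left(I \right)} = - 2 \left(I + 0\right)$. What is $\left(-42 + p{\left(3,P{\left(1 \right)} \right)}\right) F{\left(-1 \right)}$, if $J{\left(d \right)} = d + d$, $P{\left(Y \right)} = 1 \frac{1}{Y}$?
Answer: $-210$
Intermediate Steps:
$P{\left(Y \right)} = \frac{1}{Y}$
$J{\left(d \right)} = 2 d$
$F{\left(I \right)} = - 2 I$
$p{\left(r,T \right)} = - 18 r - 9 T$ ($p{\left(r,T \right)} = - 9 \left(T + 2 r\right) = - 18 r - 9 T$)
$\left(-42 + p{\left(3,P{\left(1 \right)} \right)}\right) F{\left(-1 \right)} = \left(-42 - \left(54 + \frac{9}{1}\right)\right) \left(\left(-2\right) \left(-1\right)\right) = \left(-42 - 63\right) 2 = \left(-105\right) 2 = -210$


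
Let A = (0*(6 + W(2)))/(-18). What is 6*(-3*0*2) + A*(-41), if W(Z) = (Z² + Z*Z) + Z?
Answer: 0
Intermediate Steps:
W(Z) = Z + 2*Z² (W(Z) = (Z² + Z²) + Z = 2*Z² + Z = Z + 2*Z²)
A = 0 (A = (0*(6 + 2*(1 + 2*2)))/(-18) = (0*(6 + 2*(1 + 4)))*(-1/18) = (0*(6 + 2*5))*(-1/18) = (0*(6 + 10))*(-1/18) = (0*16)*(-1/18) = 0*(-1/18) = 0)
6*(-3*0*2) + A*(-41) = 6*(-3*0*2) + 0*(-41) = 6*(0*2) + 0 = 6*0 + 0 = 0 + 0 = 0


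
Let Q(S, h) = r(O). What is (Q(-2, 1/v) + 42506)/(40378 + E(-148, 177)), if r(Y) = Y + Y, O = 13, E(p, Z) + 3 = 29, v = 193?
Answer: 1519/1443 ≈ 1.0527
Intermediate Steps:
E(p, Z) = 26 (E(p, Z) = -3 + 29 = 26)
r(Y) = 2*Y
Q(S, h) = 26 (Q(S, h) = 2*13 = 26)
(Q(-2, 1/v) + 42506)/(40378 + E(-148, 177)) = (26 + 42506)/(40378 + 26) = 42532/40404 = 42532*(1/40404) = 1519/1443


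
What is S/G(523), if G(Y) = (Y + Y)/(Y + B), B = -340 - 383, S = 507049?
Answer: -50704900/523 ≈ -96950.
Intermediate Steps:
B = -723
G(Y) = 2*Y/(-723 + Y) (G(Y) = (Y + Y)/(Y - 723) = (2*Y)/(-723 + Y) = 2*Y/(-723 + Y))
S/G(523) = 507049/((2*523/(-723 + 523))) = 507049/((2*523/(-200))) = 507049/((2*523*(-1/200))) = 507049/(-523/100) = 507049*(-100/523) = -50704900/523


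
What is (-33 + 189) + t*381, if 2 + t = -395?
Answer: -151101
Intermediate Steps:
t = -397 (t = -2 - 395 = -397)
(-33 + 189) + t*381 = (-33 + 189) - 397*381 = 156 - 151257 = -151101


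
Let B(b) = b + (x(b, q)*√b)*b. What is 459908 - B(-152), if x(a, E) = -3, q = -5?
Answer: 460060 - 912*I*√38 ≈ 4.6006e+5 - 5621.9*I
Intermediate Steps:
B(b) = b - 3*b^(3/2) (B(b) = b + (-3*√b)*b = b - 3*b^(3/2))
459908 - B(-152) = 459908 - (-152 - (-912)*I*√38) = 459908 - (-152 + 912*I*√38) = 459908 + (152 - 912*I*√38) = 460060 - 912*I*√38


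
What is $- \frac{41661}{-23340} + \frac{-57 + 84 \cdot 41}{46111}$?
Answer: $\frac{666694317}{358743580} \approx 1.8584$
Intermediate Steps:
$- \frac{41661}{-23340} + \frac{-57 + 84 \cdot 41}{46111} = \left(-41661\right) \left(- \frac{1}{23340}\right) + \left(-57 + 3444\right) \frac{1}{46111} = \frac{13887}{7780} + 3387 \cdot \frac{1}{46111} = \frac{13887}{7780} + \frac{3387}{46111} = \frac{666694317}{358743580}$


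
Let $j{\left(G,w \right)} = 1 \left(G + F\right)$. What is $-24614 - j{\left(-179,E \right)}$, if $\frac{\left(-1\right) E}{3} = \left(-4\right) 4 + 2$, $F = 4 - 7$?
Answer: $-24432$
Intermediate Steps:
$F = -3$ ($F = 4 - 7 = -3$)
$E = 42$ ($E = - 3 \left(\left(-4\right) 4 + 2\right) = - 3 \left(-16 + 2\right) = \left(-3\right) \left(-14\right) = 42$)
$j{\left(G,w \right)} = -3 + G$ ($j{\left(G,w \right)} = 1 \left(G - 3\right) = 1 \left(-3 + G\right) = -3 + G$)
$-24614 - j{\left(-179,E \right)} = -24614 - \left(-3 - 179\right) = -24614 - -182 = -24614 + 182 = -24432$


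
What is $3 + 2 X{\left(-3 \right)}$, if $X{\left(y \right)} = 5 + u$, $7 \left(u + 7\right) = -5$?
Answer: $- \frac{17}{7} \approx -2.4286$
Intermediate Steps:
$u = - \frac{54}{7}$ ($u = -7 + \frac{1}{7} \left(-5\right) = -7 - \frac{5}{7} = - \frac{54}{7} \approx -7.7143$)
$X{\left(y \right)} = - \frac{19}{7}$ ($X{\left(y \right)} = 5 - \frac{54}{7} = - \frac{19}{7}$)
$3 + 2 X{\left(-3 \right)} = 3 + 2 \left(- \frac{19}{7}\right) = 3 - \frac{38}{7} = - \frac{17}{7}$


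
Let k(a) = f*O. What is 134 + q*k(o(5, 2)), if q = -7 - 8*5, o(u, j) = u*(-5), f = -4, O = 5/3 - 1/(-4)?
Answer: 1483/3 ≈ 494.33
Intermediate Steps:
O = 23/12 (O = 5*(1/3) - 1*(-1/4) = 5/3 + 1/4 = 23/12 ≈ 1.9167)
o(u, j) = -5*u
q = -47 (q = -7 - 40 = -47)
k(a) = -23/3 (k(a) = -4*23/12 = -23/3)
134 + q*k(o(5, 2)) = 134 - 47*(-23/3) = 134 + 1081/3 = 1483/3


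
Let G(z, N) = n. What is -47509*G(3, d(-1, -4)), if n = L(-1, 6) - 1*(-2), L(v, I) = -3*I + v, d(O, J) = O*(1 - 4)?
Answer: 807653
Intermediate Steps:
d(O, J) = -3*O (d(O, J) = O*(-3) = -3*O)
L(v, I) = v - 3*I
n = -17 (n = (-1 - 3*6) - 1*(-2) = (-1 - 18) + 2 = -19 + 2 = -17)
G(z, N) = -17
-47509*G(3, d(-1, -4)) = -47509*(-17) = 807653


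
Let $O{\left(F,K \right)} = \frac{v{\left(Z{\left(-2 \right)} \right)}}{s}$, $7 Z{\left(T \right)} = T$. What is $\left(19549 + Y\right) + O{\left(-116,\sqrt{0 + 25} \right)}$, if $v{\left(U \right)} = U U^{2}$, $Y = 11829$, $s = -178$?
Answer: $\frac{957876210}{30527} \approx 31378.0$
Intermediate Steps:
$Z{\left(T \right)} = \frac{T}{7}$
$v{\left(U \right)} = U^{3}$
$O{\left(F,K \right)} = \frac{4}{30527}$ ($O{\left(F,K \right)} = \frac{\left(\frac{1}{7} \left(-2\right)\right)^{3}}{-178} = \left(- \frac{2}{7}\right)^{3} \left(- \frac{1}{178}\right) = \left(- \frac{8}{343}\right) \left(- \frac{1}{178}\right) = \frac{4}{30527}$)
$\left(19549 + Y\right) + O{\left(-116,\sqrt{0 + 25} \right)} = \left(19549 + 11829\right) + \frac{4}{30527} = 31378 + \frac{4}{30527} = \frac{957876210}{30527}$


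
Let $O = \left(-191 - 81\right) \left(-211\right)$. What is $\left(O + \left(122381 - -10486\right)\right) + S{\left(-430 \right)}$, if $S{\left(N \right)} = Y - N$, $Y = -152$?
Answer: $190537$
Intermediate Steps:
$S{\left(N \right)} = -152 - N$
$O = 57392$ ($O = \left(-272\right) \left(-211\right) = 57392$)
$\left(O + \left(122381 - -10486\right)\right) + S{\left(-430 \right)} = \left(57392 + \left(122381 - -10486\right)\right) - -278 = \left(57392 + \left(122381 + 10486\right)\right) + \left(-152 + 430\right) = \left(57392 + 132867\right) + 278 = 190259 + 278 = 190537$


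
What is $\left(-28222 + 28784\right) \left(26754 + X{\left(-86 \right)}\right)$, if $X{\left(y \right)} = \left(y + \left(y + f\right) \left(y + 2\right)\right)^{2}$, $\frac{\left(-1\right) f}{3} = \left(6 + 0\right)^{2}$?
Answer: $147688459948$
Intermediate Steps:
$f = -108$ ($f = - 3 \left(6 + 0\right)^{2} = - 3 \cdot 6^{2} = \left(-3\right) 36 = -108$)
$X{\left(y \right)} = \left(y + \left(-108 + y\right) \left(2 + y\right)\right)^{2}$ ($X{\left(y \right)} = \left(y + \left(y - 108\right) \left(y + 2\right)\right)^{2} = \left(y + \left(-108 + y\right) \left(2 + y\right)\right)^{2}$)
$\left(-28222 + 28784\right) \left(26754 + X{\left(-86 \right)}\right) = \left(-28222 + 28784\right) \left(26754 + \left(216 - \left(-86\right)^{2} + 105 \left(-86\right)\right)^{2}\right) = 562 \left(26754 + \left(216 - 7396 - 9030\right)^{2}\right) = 562 \left(26754 + \left(-16210\right)^{2}\right) = 562 \left(26754 + 262764100\right) = 562 \cdot 262790854 = 147688459948$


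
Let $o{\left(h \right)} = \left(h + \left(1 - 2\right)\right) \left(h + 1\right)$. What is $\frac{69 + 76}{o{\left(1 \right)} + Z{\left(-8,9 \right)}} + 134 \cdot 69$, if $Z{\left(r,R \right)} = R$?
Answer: $\frac{83359}{9} \approx 9262.1$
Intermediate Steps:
$o{\left(h \right)} = \left(1 + h\right) \left(-1 + h\right)$ ($o{\left(h \right)} = \left(h - 1\right) \left(1 + h\right) = \left(-1 + h\right) \left(1 + h\right) = \left(1 + h\right) \left(-1 + h\right)$)
$\frac{69 + 76}{o{\left(1 \right)} + Z{\left(-8,9 \right)}} + 134 \cdot 69 = \frac{69 + 76}{\left(-1 + 1^{2}\right) + 9} + 134 \cdot 69 = \frac{145}{\left(-1 + 1\right) + 9} + 9246 = \frac{145}{0 + 9} + 9246 = \frac{145}{9} + 9246 = \frac{83359}{9}$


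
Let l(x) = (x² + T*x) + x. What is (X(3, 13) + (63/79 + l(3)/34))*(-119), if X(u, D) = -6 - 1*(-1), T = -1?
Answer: 74039/158 ≈ 468.60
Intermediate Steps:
l(x) = x² (l(x) = (x² - x) + x = x²)
X(u, D) = -5 (X(u, D) = -6 + 1 = -5)
(X(3, 13) + (63/79 + l(3)/34))*(-119) = (-5 + (63/79 + 3²/34))*(-119) = (-5 + (63*(1/79) + 9*(1/34)))*(-119) = (-5 + (63/79 + 9/34))*(-119) = (-5 + 2853/2686)*(-119) = -10577/2686*(-119) = 74039/158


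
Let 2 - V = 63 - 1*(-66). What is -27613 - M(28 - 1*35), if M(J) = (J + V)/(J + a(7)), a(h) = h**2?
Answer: -579806/21 ≈ -27610.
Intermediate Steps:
V = -127 (V = 2 - (63 - 1*(-66)) = 2 - (63 + 66) = 2 - 1*129 = 2 - 129 = -127)
M(J) = (-127 + J)/(49 + J) (M(J) = (J - 127)/(J + 7**2) = (-127 + J)/(J + 49) = (-127 + J)/(49 + J))
-27613 - M(28 - 1*35) = -27613 - (-127 + (28 - 1*35))/(49 + (28 - 1*35)) = -27613 - (-127 + (28 - 35))/(49 + (28 - 35)) = -27613 - (-127 - 7)/(49 - 7) = -27613 - (-134)/42 = -27613 - 1*(-67/21) = -27613 + 67/21 = -579806/21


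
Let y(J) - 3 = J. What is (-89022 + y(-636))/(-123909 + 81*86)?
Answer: 29885/38981 ≈ 0.76666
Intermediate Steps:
y(J) = 3 + J
(-89022 + y(-636))/(-123909 + 81*86) = (-89022 + (3 - 636))/(-123909 + 81*86) = (-89022 - 633)/(-123909 + 6966) = -89655/(-116943) = -89655*(-1/116943) = 29885/38981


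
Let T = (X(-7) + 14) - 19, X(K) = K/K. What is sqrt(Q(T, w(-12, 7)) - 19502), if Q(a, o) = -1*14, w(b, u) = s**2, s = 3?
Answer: 2*I*sqrt(4879) ≈ 139.7*I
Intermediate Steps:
X(K) = 1
T = -4 (T = (1 + 14) - 19 = 15 - 19 = -4)
w(b, u) = 9 (w(b, u) = 3**2 = 9)
Q(a, o) = -14
sqrt(Q(T, w(-12, 7)) - 19502) = sqrt(-14 - 19502) = sqrt(-19516) = 2*I*sqrt(4879)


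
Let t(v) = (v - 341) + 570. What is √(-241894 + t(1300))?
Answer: I*√240365 ≈ 490.27*I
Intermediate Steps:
t(v) = 229 + v (t(v) = (-341 + v) + 570 = 229 + v)
√(-241894 + t(1300)) = √(-241894 + (229 + 1300)) = √(-241894 + 1529) = √(-240365) = I*√240365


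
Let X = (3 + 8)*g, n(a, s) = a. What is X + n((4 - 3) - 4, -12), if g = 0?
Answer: -3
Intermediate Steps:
X = 0 (X = (3 + 8)*0 = 11*0 = 0)
X + n((4 - 3) - 4, -12) = 0 + ((4 - 3) - 4) = 0 + (1 - 4) = 0 - 3 = -3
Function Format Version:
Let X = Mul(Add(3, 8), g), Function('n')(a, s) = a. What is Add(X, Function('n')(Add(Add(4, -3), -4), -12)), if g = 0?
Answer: -3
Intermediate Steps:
X = 0 (X = Mul(Add(3, 8), 0) = Mul(11, 0) = 0)
Add(X, Function('n')(Add(Add(4, -3), -4), -12)) = Add(0, Add(Add(4, -3), -4)) = Add(0, Add(1, -4)) = Add(0, -3) = -3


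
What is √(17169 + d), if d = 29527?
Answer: 2*√11674 ≈ 216.09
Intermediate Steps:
√(17169 + d) = √(17169 + 29527) = √46696 = 2*√11674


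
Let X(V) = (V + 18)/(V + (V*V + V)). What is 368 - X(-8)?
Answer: 8827/24 ≈ 367.79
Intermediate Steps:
X(V) = (18 + V)/(V**2 + 2*V) (X(V) = (18 + V)/(V + (V**2 + V)) = (18 + V)/(V + (V + V**2)) = (18 + V)/(V**2 + 2*V))
368 - X(-8) = 368 - (18 - 8)/((-8)*(2 - 8)) = 368 - (-1)*10/(8*(-6)) = 368 - (-1)*(-1)*10/(8*6) = 368 - 1*5/24 = 368 - 5/24 = 8827/24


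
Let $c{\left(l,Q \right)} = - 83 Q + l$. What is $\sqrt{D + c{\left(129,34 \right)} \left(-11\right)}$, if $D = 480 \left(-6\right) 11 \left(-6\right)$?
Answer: $\sqrt{219703} \approx 468.72$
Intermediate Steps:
$c{\left(l,Q \right)} = l - 83 Q$
$D = 190080$ ($D = 480 \left(\left(-66\right) \left(-6\right)\right) = 480 \cdot 396 = 190080$)
$\sqrt{D + c{\left(129,34 \right)} \left(-11\right)} = \sqrt{190080 + \left(129 - 2822\right) \left(-11\right)} = \sqrt{190080 - -29623} = \sqrt{190080 + 29623} = \sqrt{219703}$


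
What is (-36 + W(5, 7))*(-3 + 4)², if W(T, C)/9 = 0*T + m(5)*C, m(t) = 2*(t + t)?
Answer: 1224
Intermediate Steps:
m(t) = 4*t (m(t) = 2*(2*t) = 4*t)
W(T, C) = 180*C (W(T, C) = 9*(0*T + (4*5)*C) = 9*(0 + 20*C) = 9*(20*C) = 180*C)
(-36 + W(5, 7))*(-3 + 4)² = (-36 + 180*7)*(-3 + 4)² = (-36 + 1260)*1² = 1224*1 = 1224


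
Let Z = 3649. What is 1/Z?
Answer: 1/3649 ≈ 0.00027405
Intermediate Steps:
1/Z = 1/3649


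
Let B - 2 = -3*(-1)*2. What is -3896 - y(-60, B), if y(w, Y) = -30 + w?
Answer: -3806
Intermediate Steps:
B = 8 (B = 2 - 3*(-1)*2 = 2 + 3*2 = 2 + 6 = 8)
-3896 - y(-60, B) = -3896 - (-30 - 60) = -3896 - 1*(-90) = -3896 + 90 = -3806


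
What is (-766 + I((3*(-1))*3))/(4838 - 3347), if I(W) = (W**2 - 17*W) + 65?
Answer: -467/1491 ≈ -0.31321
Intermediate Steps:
I(W) = 65 + W**2 - 17*W
(-766 + I((3*(-1))*3))/(4838 - 3347) = (-766 + (65 + ((3*(-1))*3)**2 - 17*3*(-1)*3))/(4838 - 3347) = (-766 + (65 + (-3*3)**2 - (-51)*3))/1491 = (-766 + (65 + (-9)**2 - 17*(-9)))*(1/1491) = (-766 + (65 + 81 + 153))*(1/1491) = (-766 + 299)*(1/1491) = -467*1/1491 = -467/1491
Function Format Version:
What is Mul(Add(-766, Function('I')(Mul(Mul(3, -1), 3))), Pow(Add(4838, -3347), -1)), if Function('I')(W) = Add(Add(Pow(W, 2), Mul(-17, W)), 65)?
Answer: Rational(-467, 1491) ≈ -0.31321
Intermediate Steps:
Function('I')(W) = Add(65, Pow(W, 2), Mul(-17, W))
Mul(Add(-766, Function('I')(Mul(Mul(3, -1), 3))), Pow(Add(4838, -3347), -1)) = Mul(Add(-766, Add(65, Pow(Mul(Mul(3, -1), 3), 2), Mul(-17, Mul(Mul(3, -1), 3)))), Pow(Add(4838, -3347), -1)) = Mul(Add(-766, Add(65, Pow(Mul(-3, 3), 2), Mul(-17, Mul(-3, 3)))), Pow(1491, -1)) = Mul(Add(-766, Add(65, Pow(-9, 2), Mul(-17, -9))), Rational(1, 1491)) = Mul(Add(-766, Add(65, 81, 153)), Rational(1, 1491)) = Mul(Add(-766, 299), Rational(1, 1491)) = Mul(-467, Rational(1, 1491)) = Rational(-467, 1491)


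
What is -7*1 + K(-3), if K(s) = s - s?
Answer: -7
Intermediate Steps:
K(s) = 0
-7*1 + K(-3) = -7*1 + 0 = -7 + 0 = -7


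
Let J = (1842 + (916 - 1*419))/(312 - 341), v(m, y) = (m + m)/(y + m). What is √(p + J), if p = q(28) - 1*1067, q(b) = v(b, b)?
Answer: I*√964337/29 ≈ 33.862*I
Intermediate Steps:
v(m, y) = 2*m/(m + y) (v(m, y) = (2*m)/(m + y) = 2*m/(m + y))
J = -2339/29 (J = (1842 + (916 - 419))/(-29) = (1842 + 497)*(-1/29) = 2339*(-1/29) = -2339/29 ≈ -80.655)
q(b) = 1 (q(b) = 2*b/(b + b) = 2*b/((2*b)) = 2*b*(1/(2*b)) = 1)
p = -1066 (p = 1 - 1*1067 = 1 - 1067 = -1066)
√(p + J) = √(-1066 - 2339/29) = √(-33253/29) = I*√964337/29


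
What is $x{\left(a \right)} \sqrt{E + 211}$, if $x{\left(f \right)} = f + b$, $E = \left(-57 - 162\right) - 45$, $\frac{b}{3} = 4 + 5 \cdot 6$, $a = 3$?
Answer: $105 i \sqrt{53} \approx 764.41 i$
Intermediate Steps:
$b = 102$ ($b = 3 \left(4 + 5 \cdot 6\right) = 3 \left(4 + 30\right) = 3 \cdot 34 = 102$)
$E = -264$ ($E = -219 - 45 = -264$)
$x{\left(f \right)} = 102 + f$ ($x{\left(f \right)} = f + 102 = 102 + f$)
$x{\left(a \right)} \sqrt{E + 211} = \left(102 + 3\right) \sqrt{-264 + 211} = 105 \sqrt{-53} = 105 i \sqrt{53}$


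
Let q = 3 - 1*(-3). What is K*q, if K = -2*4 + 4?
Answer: -24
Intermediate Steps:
K = -4 (K = -8 + 4 = -4)
q = 6 (q = 3 + 3 = 6)
K*q = -4*6 = -24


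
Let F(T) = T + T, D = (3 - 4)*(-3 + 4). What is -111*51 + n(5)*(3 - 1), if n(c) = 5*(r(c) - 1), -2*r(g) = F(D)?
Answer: -5661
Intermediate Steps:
D = -1 (D = -1*1 = -1)
F(T) = 2*T
r(g) = 1 (r(g) = -(-1) = -½*(-2) = 1)
n(c) = 0 (n(c) = 5*(1 - 1) = 5*0 = 0)
-111*51 + n(5)*(3 - 1) = -111*51 + 0*(3 - 1) = -5661 + 0*2 = -5661 + 0 = -5661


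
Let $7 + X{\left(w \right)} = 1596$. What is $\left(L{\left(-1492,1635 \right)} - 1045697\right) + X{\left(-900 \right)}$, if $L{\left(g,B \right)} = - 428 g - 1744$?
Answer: $-407276$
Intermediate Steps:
$X{\left(w \right)} = 1589$ ($X{\left(w \right)} = -7 + 1596 = 1589$)
$L{\left(g,B \right)} = -1744 - 428 g$
$\left(L{\left(-1492,1635 \right)} - 1045697\right) + X{\left(-900 \right)} = \left(\left(-1744 - -638576\right) - 1045697\right) + 1589 = \left(\left(-1744 + 638576\right) - 1045697\right) + 1589 = \left(636832 - 1045697\right) + 1589 = -408865 + 1589 = -407276$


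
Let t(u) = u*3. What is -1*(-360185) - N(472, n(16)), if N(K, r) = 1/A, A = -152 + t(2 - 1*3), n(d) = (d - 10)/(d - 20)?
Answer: 55828676/155 ≈ 3.6019e+5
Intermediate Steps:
n(d) = (-10 + d)/(-20 + d)
t(u) = 3*u
A = -155 (A = -152 + 3*(2 - 1*3) = -152 + 3*(2 - 3) = -152 + 3*(-1) = -152 - 3 = -155)
N(K, r) = -1/155 (N(K, r) = 1/(-155) = -1/155)
-1*(-360185) - N(472, n(16)) = -1*(-360185) - 1*(-1/155) = 360185 + 1/155 = 55828676/155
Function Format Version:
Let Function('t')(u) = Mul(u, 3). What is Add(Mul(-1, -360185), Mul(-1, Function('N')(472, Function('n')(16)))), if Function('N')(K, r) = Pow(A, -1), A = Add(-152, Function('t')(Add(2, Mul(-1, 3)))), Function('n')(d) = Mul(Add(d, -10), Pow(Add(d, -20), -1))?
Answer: Rational(55828676, 155) ≈ 3.6019e+5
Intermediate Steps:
Function('n')(d) = Mul(Pow(Add(-20, d), -1), Add(-10, d)) (Function('n')(d) = Mul(Add(-10, d), Pow(Add(-20, d), -1)) = Mul(Pow(Add(-20, d), -1), Add(-10, d)))
Function('t')(u) = Mul(3, u)
A = -155 (A = Add(-152, Mul(3, Add(2, Mul(-1, 3)))) = Add(-152, Mul(3, Add(2, -3))) = Add(-152, Mul(3, -1)) = Add(-152, -3) = -155)
Function('N')(K, r) = Rational(-1, 155) (Function('N')(K, r) = Pow(-155, -1) = Rational(-1, 155))
Add(Mul(-1, -360185), Mul(-1, Function('N')(472, Function('n')(16)))) = Add(Mul(-1, -360185), Mul(-1, Rational(-1, 155))) = Add(360185, Rational(1, 155)) = Rational(55828676, 155)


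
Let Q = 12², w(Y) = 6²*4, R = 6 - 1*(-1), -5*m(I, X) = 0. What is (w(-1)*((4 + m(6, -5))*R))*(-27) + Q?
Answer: -108720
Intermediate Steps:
m(I, X) = 0 (m(I, X) = -⅕*0 = 0)
R = 7 (R = 6 + 1 = 7)
w(Y) = 144 (w(Y) = 36*4 = 144)
Q = 144
(w(-1)*((4 + m(6, -5))*R))*(-27) + Q = (144*((4 + 0)*7))*(-27) + 144 = (144*(4*7))*(-27) + 144 = (144*28)*(-27) + 144 = 4032*(-27) + 144 = -108864 + 144 = -108720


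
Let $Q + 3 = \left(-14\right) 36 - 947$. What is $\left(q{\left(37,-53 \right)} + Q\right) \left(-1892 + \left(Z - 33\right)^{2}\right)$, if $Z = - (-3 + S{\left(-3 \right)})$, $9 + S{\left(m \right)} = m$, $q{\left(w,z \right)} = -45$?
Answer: $2350432$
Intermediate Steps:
$S{\left(m \right)} = -9 + m$
$Z = 15$ ($Z = - (-3 - 12) = \left(-1\right) \left(-15\right) = 15$)
$Q = -1454$ ($Q = -3 - 1451 = -1454$)
$\left(q{\left(37,-53 \right)} + Q\right) \left(-1892 + \left(Z - 33\right)^{2}\right) = \left(-45 - 1454\right) \left(-1892 + \left(15 - 33\right)^{2}\right) = - 1499 \left(-1892 + \left(-18\right)^{2}\right) = - 1499 \left(-1892 + 324\right) = \left(-1499\right) \left(-1568\right) = 2350432$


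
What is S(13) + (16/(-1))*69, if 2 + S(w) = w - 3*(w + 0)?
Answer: -1132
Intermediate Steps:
S(w) = -2 - 2*w (S(w) = -2 + (w - 3*(w + 0)) = -2 + (w - 3*w) = -2 - 2*w)
S(13) + (16/(-1))*69 = (-2 - 2*13) + (16/(-1))*69 = (-2 - 26) + (16*(-1))*69 = -28 - 16*69 = -28 - 1104 = -1132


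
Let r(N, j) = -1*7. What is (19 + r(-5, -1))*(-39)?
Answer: -468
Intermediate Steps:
r(N, j) = -7
(19 + r(-5, -1))*(-39) = (19 - 7)*(-39) = 12*(-39) = -468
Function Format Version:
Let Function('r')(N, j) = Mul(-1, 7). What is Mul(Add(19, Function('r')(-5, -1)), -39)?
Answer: -468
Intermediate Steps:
Function('r')(N, j) = -7
Mul(Add(19, Function('r')(-5, -1)), -39) = Mul(Add(19, -7), -39) = Mul(12, -39) = -468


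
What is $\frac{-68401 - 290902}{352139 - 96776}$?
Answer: $- \frac{359303}{255363} \approx -1.407$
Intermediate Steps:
$\frac{-68401 - 290902}{352139 - 96776} = - \frac{359303}{255363}$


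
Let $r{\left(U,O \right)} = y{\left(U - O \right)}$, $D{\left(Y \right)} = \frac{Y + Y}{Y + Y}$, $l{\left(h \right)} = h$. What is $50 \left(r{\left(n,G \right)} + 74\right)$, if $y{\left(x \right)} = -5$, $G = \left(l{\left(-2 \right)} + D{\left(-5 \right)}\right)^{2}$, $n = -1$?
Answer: $3450$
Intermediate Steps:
$D{\left(Y \right)} = 1$ ($D{\left(Y \right)} = \frac{2 Y}{2 Y} = 2 Y \frac{1}{2 Y} = 1$)
$G = 1$ ($G = \left(-2 + 1\right)^{2} = \left(-1\right)^{2} = 1$)
$r{\left(U,O \right)} = -5$
$50 \left(r{\left(n,G \right)} + 74\right) = 50 \left(-5 + 74\right) = 50 \cdot 69 = 3450$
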